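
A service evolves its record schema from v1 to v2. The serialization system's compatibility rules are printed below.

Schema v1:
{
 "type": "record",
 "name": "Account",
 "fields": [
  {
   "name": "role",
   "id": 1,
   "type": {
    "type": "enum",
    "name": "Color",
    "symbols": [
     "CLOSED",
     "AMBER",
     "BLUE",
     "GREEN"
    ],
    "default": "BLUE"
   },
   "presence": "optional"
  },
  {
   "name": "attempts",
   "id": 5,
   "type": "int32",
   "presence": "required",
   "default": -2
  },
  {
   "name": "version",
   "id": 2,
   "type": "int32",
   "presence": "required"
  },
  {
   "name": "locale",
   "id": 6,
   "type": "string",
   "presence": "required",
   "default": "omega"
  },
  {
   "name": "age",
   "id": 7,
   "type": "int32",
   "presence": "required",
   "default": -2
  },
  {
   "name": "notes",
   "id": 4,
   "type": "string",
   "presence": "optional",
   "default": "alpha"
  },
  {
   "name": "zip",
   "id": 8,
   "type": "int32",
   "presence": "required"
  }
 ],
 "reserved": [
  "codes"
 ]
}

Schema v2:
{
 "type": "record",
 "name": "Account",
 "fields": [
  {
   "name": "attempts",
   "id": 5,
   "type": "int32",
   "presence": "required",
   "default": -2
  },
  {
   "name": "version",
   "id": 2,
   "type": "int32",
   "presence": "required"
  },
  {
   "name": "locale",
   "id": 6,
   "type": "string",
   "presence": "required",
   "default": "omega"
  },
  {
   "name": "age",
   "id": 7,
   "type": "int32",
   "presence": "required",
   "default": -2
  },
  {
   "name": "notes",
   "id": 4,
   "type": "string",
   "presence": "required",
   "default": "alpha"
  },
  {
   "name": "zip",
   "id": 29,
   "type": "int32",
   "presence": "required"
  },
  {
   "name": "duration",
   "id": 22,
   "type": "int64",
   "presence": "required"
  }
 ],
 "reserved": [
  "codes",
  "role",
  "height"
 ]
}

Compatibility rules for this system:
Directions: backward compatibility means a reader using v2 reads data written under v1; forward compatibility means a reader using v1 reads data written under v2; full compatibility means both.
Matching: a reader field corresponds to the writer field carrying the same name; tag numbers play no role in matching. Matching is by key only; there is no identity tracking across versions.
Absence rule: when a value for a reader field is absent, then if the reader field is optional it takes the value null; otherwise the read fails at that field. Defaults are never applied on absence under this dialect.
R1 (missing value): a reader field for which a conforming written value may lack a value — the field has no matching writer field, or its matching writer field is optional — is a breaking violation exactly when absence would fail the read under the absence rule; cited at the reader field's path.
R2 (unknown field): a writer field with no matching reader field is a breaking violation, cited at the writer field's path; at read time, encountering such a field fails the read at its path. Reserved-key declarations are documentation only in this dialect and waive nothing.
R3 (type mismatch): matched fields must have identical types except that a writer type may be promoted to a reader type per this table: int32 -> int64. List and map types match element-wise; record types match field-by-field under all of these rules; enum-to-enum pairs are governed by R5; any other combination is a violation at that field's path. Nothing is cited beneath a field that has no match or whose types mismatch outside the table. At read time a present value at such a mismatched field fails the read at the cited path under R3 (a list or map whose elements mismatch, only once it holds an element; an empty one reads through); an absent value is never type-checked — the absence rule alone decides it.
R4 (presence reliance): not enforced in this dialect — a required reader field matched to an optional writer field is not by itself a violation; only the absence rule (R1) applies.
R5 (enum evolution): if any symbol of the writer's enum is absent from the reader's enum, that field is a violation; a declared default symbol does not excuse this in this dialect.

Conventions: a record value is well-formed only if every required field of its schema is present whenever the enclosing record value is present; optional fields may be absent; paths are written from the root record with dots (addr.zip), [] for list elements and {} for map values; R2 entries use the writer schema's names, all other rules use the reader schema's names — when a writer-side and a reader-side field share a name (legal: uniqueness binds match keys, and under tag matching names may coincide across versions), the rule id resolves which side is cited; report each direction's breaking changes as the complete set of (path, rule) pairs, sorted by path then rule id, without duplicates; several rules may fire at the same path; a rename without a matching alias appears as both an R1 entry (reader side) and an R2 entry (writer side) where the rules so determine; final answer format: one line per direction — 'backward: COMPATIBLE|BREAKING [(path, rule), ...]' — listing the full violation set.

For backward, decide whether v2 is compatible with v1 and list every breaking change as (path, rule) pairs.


backward: BREAKING [(duration, R1), (notes, R1), (role, R2)]

the writer's type comes first in each Account pair
backward for Account (reader v2, writer v1):
  attempts: paired with writer attempts (int32 -> int32; writer required)
  version: paired with writer version (int32 -> int32; writer required)
  locale: paired with writer locale (string -> string; writer required)
  age: paired with writer age (int32 -> int32; writer required)
  notes: paired with writer notes (string -> string; writer optional)
  zip: paired with writer zip (int32 -> int32; writer required)
  duration: no writer match
  leftover writer field: role
  violation R1 at duration
  violation R1 at notes
  violation R2 at role
  => backward: BREAKING (3)
ruling out the remaining Account differences:
  field zip in record Account: tag 8 changed to 29 -> triggers nothing under Account's printed rules — same verdict


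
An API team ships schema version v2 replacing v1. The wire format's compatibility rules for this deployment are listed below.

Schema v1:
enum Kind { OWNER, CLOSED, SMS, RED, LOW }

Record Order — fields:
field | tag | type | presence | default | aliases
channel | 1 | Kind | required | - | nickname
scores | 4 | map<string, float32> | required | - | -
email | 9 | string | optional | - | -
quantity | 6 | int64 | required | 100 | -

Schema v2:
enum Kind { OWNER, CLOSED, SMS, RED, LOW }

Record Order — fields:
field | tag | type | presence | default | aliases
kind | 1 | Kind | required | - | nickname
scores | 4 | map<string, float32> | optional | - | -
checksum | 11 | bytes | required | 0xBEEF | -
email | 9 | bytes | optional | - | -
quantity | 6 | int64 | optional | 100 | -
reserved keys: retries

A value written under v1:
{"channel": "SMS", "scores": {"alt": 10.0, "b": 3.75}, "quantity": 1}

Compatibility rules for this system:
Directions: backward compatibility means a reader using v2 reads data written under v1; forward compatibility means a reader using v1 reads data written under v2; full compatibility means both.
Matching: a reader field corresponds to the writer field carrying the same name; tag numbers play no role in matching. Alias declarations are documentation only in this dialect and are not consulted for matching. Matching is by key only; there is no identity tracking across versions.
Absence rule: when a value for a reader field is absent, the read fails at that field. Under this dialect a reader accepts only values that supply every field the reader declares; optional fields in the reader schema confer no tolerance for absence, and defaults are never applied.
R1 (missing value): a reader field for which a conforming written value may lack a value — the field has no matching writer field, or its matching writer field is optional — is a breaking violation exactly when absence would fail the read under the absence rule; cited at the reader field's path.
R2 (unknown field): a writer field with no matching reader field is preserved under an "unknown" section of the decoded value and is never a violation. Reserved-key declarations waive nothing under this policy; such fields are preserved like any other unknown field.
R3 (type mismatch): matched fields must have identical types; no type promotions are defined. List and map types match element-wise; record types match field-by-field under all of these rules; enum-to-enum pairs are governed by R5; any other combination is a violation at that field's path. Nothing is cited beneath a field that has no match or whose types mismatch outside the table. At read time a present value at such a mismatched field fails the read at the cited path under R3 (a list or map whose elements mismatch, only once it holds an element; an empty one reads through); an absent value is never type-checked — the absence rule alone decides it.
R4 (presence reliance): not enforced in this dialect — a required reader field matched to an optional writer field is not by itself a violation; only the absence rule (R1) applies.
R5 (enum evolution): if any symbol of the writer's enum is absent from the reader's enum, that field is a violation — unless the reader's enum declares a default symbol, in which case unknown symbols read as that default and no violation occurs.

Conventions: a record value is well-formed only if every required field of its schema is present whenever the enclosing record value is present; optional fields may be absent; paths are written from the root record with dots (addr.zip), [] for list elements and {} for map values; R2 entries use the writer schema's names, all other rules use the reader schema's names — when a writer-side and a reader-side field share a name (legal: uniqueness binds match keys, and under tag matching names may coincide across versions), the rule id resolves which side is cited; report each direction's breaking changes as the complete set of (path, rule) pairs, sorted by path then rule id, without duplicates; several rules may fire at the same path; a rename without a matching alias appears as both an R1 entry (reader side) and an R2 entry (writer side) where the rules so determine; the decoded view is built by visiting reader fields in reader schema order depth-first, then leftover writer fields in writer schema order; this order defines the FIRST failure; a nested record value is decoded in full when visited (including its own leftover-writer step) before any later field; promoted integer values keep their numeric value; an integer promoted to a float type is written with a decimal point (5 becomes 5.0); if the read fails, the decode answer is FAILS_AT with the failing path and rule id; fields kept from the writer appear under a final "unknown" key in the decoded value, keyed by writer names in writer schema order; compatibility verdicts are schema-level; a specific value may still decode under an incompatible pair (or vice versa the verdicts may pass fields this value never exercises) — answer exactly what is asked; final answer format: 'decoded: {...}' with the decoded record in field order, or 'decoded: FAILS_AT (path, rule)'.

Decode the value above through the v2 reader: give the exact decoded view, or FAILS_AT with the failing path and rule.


in Order below, arrows point writer -> reader
decoding the Order value with the v2 reader:
  read fails at kind under R1 (no fill)
  => FAILS_AT (kind, R1)
ruling out the remaining Order differences:
  field email in record Order: type string changed to bytes -> affects the rule determinations only; this particular Order value decodes identically
  field scores in record Order: required changed to optional -> affects the rule determinations only; this particular Order value decodes identically
  field quantity in record Order: required changed to optional -> affects the rule determinations only; this particular Order value decodes identically
  added field checksum to record Order: required bytes, tag 11, default 0xBEEF (in v2 it sits immediately before email) -> affects the rule determinations only; this particular Order value decodes identically

decoded: FAILS_AT (kind, R1)


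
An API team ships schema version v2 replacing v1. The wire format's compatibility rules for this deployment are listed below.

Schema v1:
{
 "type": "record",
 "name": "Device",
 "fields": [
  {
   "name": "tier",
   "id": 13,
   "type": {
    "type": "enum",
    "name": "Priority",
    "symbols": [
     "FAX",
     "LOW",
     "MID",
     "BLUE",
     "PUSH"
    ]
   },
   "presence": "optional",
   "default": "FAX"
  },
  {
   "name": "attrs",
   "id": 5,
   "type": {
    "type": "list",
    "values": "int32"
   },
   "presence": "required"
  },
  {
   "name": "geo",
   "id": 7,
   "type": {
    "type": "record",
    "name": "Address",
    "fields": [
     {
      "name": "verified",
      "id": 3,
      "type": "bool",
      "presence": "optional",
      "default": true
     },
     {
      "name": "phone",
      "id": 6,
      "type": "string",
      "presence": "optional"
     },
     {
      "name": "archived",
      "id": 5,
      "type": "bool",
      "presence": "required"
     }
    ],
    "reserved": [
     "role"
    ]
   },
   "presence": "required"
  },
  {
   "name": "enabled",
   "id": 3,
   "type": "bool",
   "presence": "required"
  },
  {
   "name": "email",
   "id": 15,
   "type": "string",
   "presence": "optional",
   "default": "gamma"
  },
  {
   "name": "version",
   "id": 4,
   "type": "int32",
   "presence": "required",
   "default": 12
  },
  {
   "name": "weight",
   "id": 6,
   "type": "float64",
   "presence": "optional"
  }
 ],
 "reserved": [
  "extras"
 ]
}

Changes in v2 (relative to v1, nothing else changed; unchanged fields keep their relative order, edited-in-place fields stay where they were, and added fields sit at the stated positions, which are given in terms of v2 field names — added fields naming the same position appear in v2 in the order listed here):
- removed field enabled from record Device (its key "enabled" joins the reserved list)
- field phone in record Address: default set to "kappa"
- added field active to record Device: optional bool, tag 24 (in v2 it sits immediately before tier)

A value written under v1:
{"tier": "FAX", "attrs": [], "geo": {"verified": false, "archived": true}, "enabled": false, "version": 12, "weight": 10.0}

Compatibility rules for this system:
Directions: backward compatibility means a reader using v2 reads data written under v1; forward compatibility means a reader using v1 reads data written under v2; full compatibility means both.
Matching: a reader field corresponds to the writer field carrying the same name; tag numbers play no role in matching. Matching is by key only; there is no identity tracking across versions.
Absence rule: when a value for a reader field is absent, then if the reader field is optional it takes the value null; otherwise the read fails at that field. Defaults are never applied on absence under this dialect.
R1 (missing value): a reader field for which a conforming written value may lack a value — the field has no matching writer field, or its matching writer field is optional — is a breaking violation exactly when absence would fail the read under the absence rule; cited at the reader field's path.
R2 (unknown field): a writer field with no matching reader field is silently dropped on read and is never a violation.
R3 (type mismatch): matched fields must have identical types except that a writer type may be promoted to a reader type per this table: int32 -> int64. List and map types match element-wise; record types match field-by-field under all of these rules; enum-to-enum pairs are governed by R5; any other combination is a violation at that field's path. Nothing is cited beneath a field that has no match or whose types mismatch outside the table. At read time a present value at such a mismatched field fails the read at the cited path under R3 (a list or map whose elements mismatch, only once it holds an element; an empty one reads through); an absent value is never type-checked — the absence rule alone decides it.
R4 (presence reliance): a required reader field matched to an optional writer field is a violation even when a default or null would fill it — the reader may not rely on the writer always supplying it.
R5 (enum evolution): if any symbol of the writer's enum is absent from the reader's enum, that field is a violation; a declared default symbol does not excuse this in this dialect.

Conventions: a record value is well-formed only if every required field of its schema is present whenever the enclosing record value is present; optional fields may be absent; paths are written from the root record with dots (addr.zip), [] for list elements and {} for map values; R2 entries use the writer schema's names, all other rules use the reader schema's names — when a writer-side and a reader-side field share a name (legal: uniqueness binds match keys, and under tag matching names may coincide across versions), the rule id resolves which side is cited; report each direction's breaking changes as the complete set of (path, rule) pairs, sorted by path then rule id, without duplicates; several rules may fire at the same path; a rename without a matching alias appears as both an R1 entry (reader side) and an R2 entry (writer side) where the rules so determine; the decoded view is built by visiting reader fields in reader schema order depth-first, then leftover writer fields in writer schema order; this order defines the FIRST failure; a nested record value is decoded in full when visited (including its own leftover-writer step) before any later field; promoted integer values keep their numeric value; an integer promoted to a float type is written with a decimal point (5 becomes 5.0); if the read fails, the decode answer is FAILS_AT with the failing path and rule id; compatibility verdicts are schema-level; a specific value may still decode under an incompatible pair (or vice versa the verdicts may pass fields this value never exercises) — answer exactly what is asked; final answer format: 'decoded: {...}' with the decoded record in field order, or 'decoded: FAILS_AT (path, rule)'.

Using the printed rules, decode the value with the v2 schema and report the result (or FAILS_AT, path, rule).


in Device below, arrows point writer -> reader
migrating the Device value to v2:
  active := null (not supplied -> null)
  tier := "FAX"
  attrs := []
  geo.verified := false
  geo.phone := null (not supplied -> null)
  geo.archived := true
  email := null (not supplied -> null)
  version := 12
  weight := 10.0
  writer enabled: unmatched, discarded
  => decoded: {"active": null, "tier": "FAX", "attrs": [], "geo": {"verified": false, "phone": null, "archived": true}, "email": null, "version": 12, "weight": 10.0}
remaining Device differences; none change what is asked:
  field phone in record Address: default set to "kappa" -> no rule fires on it and the decoded Device view is identical with or without it

decoded: {"active": null, "tier": "FAX", "attrs": [], "geo": {"verified": false, "phone": null, "archived": true}, "email": null, "version": 12, "weight": 10.0}


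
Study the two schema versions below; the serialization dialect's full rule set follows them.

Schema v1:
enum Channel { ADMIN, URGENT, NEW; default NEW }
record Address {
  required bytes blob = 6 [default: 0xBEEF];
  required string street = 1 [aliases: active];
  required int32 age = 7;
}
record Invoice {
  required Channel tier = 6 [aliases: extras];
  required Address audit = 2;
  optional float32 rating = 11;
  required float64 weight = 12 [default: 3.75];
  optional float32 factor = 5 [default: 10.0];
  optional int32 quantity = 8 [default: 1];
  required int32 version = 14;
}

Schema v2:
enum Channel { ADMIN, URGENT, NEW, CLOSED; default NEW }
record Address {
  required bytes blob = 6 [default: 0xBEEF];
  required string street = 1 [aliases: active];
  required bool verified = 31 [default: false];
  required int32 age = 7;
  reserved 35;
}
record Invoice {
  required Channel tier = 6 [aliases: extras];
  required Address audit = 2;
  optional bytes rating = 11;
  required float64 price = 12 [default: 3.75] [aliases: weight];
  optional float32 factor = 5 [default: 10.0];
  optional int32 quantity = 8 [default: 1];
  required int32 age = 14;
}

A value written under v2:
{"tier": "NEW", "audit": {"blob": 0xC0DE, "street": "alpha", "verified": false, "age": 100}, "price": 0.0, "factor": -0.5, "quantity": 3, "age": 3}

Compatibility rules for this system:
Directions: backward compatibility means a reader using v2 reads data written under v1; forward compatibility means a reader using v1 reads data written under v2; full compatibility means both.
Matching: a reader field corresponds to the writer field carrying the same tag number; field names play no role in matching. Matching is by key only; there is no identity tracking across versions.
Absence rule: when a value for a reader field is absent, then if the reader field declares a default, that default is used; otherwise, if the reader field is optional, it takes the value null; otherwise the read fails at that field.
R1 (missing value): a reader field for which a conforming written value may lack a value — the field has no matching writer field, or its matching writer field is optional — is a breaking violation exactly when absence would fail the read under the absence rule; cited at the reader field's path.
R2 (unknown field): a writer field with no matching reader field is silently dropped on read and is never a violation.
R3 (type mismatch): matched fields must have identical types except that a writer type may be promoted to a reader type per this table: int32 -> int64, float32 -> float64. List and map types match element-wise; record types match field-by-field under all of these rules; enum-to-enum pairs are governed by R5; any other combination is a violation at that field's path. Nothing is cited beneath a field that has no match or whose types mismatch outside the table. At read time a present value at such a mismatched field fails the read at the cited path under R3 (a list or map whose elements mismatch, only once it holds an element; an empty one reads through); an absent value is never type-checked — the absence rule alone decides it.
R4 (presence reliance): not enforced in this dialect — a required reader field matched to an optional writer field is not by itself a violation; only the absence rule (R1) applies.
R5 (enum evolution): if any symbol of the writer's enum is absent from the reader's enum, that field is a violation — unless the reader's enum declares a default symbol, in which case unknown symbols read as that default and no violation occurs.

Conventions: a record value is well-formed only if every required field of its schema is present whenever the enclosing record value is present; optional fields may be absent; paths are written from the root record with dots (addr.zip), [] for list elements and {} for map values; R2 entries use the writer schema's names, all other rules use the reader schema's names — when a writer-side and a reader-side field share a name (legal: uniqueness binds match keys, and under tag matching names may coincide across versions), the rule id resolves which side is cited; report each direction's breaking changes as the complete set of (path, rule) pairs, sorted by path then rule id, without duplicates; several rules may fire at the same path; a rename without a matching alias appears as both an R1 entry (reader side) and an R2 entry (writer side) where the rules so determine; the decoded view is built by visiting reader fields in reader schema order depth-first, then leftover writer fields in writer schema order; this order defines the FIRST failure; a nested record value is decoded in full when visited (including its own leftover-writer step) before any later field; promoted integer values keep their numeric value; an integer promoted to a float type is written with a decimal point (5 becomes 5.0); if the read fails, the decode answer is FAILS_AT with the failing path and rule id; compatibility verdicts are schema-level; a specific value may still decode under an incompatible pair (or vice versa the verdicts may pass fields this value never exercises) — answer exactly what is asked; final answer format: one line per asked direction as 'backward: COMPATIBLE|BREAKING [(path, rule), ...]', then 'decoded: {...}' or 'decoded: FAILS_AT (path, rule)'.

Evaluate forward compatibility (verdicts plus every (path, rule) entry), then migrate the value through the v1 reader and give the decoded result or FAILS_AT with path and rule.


forward: BREAKING [(rating, R3)]; decoded: {"tier": "NEW", "audit": {"blob": 0xC0DE, "street": "alpha", "age": 100}, "rating": null, "weight": 0.0, "factor": -0.5, "quantity": 3, "version": 3}

the writer's type comes first in each Invoice pair
forward pass over Invoice, reader schema v1, writer schema v2:
  tier: Channel -> Channel, writer required; from tier
  audit: Address -> Address, writer required; from audit
  rating: bytes -> float32, writer optional; from rating
  weight: float64 -> float64, writer required; from price
  factor: float32 -> float32, writer optional; from factor
  quantity: int32 -> int32, writer optional; from quantity
  version: int32 -> int32, writer required; from age
  audit.blob: bytes -> bytes, writer required; from audit.blob
  audit.street: string -> string, writer required; from audit.street
  audit.age: int32 -> int32, writer required; from audit.age
  writer field audit.verified has no reader counterpart
  violation R3 at rating
  forward on Invoice therefore BREAKING (1)
decoding the Invoice value with the v1 reader:
  tier := "NEW"
  audit.blob := 0xC0DE
  audit.street := "alpha"
  audit.age := 100
  writer audit.verified: no reader field; dropped
  rating := null (missing; optional => null)
  weight := 0.0 (from writer price)
  factor := -0.5
  quantity := 3
  version := 3 (from writer age)
  => decoded: {"tier": "NEW", "audit": {"blob": 0xC0DE, "street": "alpha", "age": 100}, "rating": null, "weight": 0.0, "factor": -0.5, "quantity": 3, "version": 3}
the rest of the Invoice diff is inert for this question:
  enum Channel (field tier in record Invoice): symbol CLOSED added -> fires no rule on Invoice, leaving the asked answer as it is
  renamed field version to age in record Invoice -> fires no rule on Invoice, leaving the asked answer as it is
  added field verified to record Address: required bool, tag 31, default false (in v2 it sits immediately before age) -> fires no rule on Invoice, leaving the asked answer as it is
  renamed field weight to price in record Invoice (alias weight declared on the renamed field) -> fires no rule on Invoice, leaving the asked answer as it is


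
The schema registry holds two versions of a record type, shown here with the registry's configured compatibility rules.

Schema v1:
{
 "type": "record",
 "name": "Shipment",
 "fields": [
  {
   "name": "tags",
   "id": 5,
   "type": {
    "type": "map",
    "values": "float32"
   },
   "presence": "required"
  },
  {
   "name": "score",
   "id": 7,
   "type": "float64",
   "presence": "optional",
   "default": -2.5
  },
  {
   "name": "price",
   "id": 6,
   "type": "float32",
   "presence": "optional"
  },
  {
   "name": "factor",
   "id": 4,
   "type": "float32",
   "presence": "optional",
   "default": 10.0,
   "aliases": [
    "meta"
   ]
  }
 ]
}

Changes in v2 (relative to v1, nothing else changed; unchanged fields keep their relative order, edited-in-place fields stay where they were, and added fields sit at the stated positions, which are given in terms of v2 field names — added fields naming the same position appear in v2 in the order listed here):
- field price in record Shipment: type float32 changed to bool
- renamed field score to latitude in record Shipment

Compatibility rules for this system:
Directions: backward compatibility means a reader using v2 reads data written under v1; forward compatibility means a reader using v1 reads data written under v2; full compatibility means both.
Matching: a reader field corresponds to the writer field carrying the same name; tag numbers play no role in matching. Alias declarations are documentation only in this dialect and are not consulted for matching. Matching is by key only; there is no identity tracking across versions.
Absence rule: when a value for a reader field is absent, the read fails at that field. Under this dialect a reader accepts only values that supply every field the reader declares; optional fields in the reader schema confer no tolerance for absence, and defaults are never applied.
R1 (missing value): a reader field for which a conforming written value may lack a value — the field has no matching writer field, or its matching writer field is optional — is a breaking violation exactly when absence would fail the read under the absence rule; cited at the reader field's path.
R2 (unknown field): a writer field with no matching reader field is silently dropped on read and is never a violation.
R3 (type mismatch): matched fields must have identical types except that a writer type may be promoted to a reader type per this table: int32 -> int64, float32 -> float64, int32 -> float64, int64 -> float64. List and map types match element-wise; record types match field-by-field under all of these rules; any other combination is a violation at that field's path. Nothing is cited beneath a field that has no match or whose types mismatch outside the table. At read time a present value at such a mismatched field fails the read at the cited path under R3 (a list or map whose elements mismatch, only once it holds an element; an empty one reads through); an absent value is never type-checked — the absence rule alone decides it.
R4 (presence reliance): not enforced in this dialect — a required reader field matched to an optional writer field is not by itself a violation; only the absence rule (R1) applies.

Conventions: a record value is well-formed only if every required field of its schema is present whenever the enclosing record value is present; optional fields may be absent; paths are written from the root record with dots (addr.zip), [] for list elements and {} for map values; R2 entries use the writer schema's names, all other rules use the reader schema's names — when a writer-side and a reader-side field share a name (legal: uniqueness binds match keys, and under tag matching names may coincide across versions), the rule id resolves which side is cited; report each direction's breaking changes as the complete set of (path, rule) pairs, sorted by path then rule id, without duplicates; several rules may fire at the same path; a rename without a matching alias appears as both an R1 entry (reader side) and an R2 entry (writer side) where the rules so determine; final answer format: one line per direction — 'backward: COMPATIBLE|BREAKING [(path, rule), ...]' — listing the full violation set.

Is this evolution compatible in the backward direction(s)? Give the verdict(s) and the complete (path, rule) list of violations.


backward: BREAKING [(factor, R1), (latitude, R1), (price, R1), (price, R3)]

in Shipment below, arrows point writer -> reader
backward analysis of Shipment with v2 as reader and v1 as writer:
  tags: map<string, float32> -> map<string, float32>, writer required; from tags
  latitude has no writer counterpart
  price: float32 -> bool, writer optional; from price
  factor: float32 -> float32, writer optional; from factor
  writer field score has no reader counterpart
  rule R1 violated at factor
  rule R1 violated at latitude
  rule R1 violated at price
  rule R3 violated at price
  backward on Shipment therefore BREAKING (4)


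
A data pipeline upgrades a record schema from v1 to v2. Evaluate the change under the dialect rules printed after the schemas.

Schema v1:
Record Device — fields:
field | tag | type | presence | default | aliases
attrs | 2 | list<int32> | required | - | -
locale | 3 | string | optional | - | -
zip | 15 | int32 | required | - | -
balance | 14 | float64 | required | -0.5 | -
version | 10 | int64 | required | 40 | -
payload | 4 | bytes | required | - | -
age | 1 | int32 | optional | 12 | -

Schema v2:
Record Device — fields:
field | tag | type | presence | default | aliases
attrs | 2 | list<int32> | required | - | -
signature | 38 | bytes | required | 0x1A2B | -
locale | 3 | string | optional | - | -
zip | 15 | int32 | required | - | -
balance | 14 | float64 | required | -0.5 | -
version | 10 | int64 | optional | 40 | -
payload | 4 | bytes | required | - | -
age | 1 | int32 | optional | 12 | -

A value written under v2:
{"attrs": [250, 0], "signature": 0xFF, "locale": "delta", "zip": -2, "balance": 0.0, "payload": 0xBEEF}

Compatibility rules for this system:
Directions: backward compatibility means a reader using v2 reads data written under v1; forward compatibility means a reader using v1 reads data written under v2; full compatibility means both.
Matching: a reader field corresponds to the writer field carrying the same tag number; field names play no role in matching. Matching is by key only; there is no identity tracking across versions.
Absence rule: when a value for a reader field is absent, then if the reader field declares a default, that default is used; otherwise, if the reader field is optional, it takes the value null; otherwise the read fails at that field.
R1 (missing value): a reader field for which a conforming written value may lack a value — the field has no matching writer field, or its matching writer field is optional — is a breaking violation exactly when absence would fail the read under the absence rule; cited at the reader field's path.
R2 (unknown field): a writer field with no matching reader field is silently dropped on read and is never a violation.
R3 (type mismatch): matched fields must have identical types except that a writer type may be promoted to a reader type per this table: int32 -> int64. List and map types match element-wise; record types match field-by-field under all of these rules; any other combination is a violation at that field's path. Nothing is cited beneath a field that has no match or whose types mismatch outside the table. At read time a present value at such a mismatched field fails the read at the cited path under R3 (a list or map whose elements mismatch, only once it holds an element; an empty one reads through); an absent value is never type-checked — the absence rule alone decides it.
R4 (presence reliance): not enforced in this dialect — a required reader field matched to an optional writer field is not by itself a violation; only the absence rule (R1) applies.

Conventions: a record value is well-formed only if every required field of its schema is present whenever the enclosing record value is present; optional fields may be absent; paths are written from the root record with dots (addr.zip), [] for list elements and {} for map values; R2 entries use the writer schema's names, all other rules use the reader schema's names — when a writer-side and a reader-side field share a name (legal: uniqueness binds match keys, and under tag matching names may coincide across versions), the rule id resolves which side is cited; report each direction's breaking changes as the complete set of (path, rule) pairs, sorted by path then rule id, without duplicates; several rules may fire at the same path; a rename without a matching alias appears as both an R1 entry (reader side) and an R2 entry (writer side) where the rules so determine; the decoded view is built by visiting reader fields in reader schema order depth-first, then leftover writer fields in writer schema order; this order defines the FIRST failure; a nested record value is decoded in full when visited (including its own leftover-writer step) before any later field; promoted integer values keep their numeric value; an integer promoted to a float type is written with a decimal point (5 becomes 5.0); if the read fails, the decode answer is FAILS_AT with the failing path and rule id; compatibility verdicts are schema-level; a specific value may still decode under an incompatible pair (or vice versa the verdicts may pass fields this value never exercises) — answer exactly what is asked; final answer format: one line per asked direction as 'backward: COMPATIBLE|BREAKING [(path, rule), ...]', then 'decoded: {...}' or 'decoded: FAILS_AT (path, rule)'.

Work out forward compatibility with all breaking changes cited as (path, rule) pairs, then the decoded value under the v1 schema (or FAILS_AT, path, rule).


forward: COMPATIBLE []; decoded: {"attrs": [250, 0], "locale": "delta", "zip": -2, "balance": 0.0, "version": 40, "payload": 0xBEEF, "age": 12}

the writer's type comes first in each Device pair
forward for Device (reader v1, writer v2):
  attrs: paired with writer attrs (list<int32> -> list<int32>; writer required)
  locale: paired with writer locale (string -> string; writer optional)
  zip: paired with writer zip (int32 -> int32; writer required)
  balance: paired with writer balance (float64 -> float64; writer required)
  version: paired with writer version (int64 -> int64; writer optional)
  payload: paired with writer payload (bytes -> bytes; writer required)
  age: paired with writer age (int32 -> int32; writer optional)
  leftover writer field: signature
  => no violations; forward on Device: COMPATIBLE
decode walk for Device under reader schema v1:
  attrs := [250, 0]
  locale := "delta"
  zip := -2
  balance := 0.0
  version := 40 (no value, default fills)
  payload := 0xBEEF
  age := 12 (no value, default fills)
  writer signature: unmatched, discarded
  => decoded: {"attrs": [250, 0], "locale": "delta", "zip": -2, "balance": 0.0, "version": 40, "payload": 0xBEEF, "age": 12}
the other Device changes do not affect what is asked:
  added field signature to record Device: required bytes, tag 38, default 0x1A2B (in v2 it sits immediately before locale) -> inert for the asked Device verdict: nothing fires
  field version in record Device: required changed to optional -> inert for the asked Device verdict: nothing fires


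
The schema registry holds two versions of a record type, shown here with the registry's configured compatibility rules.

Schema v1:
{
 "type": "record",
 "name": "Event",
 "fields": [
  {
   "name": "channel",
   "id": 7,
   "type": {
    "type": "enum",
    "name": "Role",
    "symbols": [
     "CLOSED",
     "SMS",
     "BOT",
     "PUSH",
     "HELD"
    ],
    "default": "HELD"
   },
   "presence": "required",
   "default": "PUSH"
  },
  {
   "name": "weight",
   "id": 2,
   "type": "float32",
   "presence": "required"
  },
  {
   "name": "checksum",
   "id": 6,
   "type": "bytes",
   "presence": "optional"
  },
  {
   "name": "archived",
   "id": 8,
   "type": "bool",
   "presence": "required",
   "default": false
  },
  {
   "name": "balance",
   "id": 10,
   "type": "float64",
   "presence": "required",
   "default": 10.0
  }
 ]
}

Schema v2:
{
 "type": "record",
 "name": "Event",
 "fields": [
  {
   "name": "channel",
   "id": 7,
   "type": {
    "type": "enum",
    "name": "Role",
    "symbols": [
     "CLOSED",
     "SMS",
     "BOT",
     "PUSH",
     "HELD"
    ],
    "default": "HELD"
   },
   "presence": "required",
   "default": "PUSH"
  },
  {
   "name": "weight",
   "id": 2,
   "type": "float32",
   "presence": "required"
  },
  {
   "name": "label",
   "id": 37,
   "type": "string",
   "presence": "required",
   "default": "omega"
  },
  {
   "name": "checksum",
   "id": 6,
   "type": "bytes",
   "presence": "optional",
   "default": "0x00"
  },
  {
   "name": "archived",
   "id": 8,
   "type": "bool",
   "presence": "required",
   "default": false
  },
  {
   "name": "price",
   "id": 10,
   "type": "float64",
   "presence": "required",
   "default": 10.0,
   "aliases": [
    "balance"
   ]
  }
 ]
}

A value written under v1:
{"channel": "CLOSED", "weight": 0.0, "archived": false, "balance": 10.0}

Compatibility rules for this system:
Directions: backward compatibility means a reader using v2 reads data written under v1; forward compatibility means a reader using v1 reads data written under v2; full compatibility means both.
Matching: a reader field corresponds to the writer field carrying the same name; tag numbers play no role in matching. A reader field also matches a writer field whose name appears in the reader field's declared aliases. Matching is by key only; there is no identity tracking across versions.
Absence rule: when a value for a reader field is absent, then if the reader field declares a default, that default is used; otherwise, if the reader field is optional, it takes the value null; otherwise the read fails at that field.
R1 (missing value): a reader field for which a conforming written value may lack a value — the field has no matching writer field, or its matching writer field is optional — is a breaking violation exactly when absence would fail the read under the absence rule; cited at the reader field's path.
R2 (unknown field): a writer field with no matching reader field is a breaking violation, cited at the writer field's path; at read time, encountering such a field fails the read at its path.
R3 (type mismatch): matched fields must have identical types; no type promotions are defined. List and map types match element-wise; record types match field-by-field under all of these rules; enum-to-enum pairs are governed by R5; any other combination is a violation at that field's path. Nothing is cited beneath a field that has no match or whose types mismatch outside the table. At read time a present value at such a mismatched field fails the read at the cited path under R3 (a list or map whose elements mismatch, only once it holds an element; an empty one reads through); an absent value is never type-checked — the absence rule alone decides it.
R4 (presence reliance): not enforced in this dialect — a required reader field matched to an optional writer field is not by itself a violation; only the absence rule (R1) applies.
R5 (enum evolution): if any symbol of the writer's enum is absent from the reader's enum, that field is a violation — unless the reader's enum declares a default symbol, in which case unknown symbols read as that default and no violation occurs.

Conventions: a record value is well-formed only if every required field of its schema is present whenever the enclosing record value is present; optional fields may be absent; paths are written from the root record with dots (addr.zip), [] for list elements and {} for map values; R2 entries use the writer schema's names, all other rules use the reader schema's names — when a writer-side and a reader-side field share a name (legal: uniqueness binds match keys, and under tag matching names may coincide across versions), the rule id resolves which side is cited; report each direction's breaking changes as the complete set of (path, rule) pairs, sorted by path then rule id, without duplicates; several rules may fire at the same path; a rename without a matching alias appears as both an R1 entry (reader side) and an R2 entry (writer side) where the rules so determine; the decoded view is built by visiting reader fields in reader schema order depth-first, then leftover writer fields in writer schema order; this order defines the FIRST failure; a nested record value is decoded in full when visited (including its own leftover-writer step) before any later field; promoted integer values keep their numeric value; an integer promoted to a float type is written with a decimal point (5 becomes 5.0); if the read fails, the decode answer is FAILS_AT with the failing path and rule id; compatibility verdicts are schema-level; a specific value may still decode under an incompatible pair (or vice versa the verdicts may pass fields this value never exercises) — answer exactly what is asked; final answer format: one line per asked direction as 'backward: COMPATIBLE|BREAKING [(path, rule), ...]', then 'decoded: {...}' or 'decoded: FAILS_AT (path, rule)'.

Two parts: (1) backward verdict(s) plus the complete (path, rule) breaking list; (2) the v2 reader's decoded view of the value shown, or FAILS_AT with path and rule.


each type pair in Event: writer, then reader
backward on Event — v2 reading data written by v1:
  channel: paired with writer channel (Role -> Role; writer required)
  weight: paired with writer weight (float32 -> float32; writer required)
  label has no writer counterpart
  checksum: paired with writer checksum (bytes -> bytes; writer optional)
  archived: paired with writer archived (bool -> bool; writer required)
  price: paired with writer balance (float64 -> float64; writer required)
  => backward: COMPATIBLE
decode (reader v2):
  channel := "CLOSED"
  weight := 0.0
  label := "omega" (absent -> default)
  checksum := 0x00 (absent -> default)
  archived := false
  price := 10.0 (from writer balance)
  => decoded: {"channel": "CLOSED", "weight": 0.0, "label": "omega", "checksum": 0x00, "archived": false, "price": 10.0}

backward: COMPATIBLE []; decoded: {"channel": "CLOSED", "weight": 0.0, "label": "omega", "checksum": 0x00, "archived": false, "price": 10.0}
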